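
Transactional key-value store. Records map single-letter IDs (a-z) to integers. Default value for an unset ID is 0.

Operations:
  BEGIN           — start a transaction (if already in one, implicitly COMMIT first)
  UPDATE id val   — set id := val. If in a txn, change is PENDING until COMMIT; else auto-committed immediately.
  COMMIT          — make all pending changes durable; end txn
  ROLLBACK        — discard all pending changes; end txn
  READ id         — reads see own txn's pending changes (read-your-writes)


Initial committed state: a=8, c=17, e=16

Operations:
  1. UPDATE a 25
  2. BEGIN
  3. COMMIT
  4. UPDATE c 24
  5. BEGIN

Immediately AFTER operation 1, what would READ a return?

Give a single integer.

Answer: 25

Derivation:
Initial committed: {a=8, c=17, e=16}
Op 1: UPDATE a=25 (auto-commit; committed a=25)
After op 1: visible(a) = 25 (pending={}, committed={a=25, c=17, e=16})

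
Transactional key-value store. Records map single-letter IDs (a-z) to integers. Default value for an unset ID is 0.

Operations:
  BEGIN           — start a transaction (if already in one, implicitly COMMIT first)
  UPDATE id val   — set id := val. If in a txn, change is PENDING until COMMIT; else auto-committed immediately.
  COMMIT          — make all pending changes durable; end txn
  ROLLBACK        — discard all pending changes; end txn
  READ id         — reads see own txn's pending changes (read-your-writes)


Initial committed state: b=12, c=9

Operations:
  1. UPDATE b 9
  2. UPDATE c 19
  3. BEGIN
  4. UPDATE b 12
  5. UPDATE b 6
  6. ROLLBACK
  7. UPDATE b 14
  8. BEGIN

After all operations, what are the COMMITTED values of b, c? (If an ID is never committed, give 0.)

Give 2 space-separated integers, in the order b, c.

Initial committed: {b=12, c=9}
Op 1: UPDATE b=9 (auto-commit; committed b=9)
Op 2: UPDATE c=19 (auto-commit; committed c=19)
Op 3: BEGIN: in_txn=True, pending={}
Op 4: UPDATE b=12 (pending; pending now {b=12})
Op 5: UPDATE b=6 (pending; pending now {b=6})
Op 6: ROLLBACK: discarded pending ['b']; in_txn=False
Op 7: UPDATE b=14 (auto-commit; committed b=14)
Op 8: BEGIN: in_txn=True, pending={}
Final committed: {b=14, c=19}

Answer: 14 19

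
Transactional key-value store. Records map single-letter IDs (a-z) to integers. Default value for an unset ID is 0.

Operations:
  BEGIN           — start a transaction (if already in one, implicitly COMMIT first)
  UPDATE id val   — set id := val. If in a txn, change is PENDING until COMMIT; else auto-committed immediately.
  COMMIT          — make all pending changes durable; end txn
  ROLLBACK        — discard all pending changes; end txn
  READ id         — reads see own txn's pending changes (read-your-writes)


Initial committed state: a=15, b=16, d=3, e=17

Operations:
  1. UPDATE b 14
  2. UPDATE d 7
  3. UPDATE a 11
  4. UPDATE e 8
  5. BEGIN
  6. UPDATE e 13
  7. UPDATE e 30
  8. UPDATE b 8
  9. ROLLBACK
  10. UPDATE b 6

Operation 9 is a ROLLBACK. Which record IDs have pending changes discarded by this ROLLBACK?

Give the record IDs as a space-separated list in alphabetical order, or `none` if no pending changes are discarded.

Initial committed: {a=15, b=16, d=3, e=17}
Op 1: UPDATE b=14 (auto-commit; committed b=14)
Op 2: UPDATE d=7 (auto-commit; committed d=7)
Op 3: UPDATE a=11 (auto-commit; committed a=11)
Op 4: UPDATE e=8 (auto-commit; committed e=8)
Op 5: BEGIN: in_txn=True, pending={}
Op 6: UPDATE e=13 (pending; pending now {e=13})
Op 7: UPDATE e=30 (pending; pending now {e=30})
Op 8: UPDATE b=8 (pending; pending now {b=8, e=30})
Op 9: ROLLBACK: discarded pending ['b', 'e']; in_txn=False
Op 10: UPDATE b=6 (auto-commit; committed b=6)
ROLLBACK at op 9 discards: ['b', 'e']

Answer: b e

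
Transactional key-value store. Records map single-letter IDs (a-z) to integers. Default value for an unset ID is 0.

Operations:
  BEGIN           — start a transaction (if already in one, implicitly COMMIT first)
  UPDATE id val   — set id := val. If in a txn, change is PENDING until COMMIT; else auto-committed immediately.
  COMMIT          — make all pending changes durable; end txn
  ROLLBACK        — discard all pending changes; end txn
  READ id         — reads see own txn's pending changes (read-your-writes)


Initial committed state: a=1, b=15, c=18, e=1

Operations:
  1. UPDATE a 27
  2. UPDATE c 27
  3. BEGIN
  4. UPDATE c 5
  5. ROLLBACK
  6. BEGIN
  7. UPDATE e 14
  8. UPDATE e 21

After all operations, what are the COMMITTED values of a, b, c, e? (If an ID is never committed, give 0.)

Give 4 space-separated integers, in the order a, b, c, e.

Answer: 27 15 27 1

Derivation:
Initial committed: {a=1, b=15, c=18, e=1}
Op 1: UPDATE a=27 (auto-commit; committed a=27)
Op 2: UPDATE c=27 (auto-commit; committed c=27)
Op 3: BEGIN: in_txn=True, pending={}
Op 4: UPDATE c=5 (pending; pending now {c=5})
Op 5: ROLLBACK: discarded pending ['c']; in_txn=False
Op 6: BEGIN: in_txn=True, pending={}
Op 7: UPDATE e=14 (pending; pending now {e=14})
Op 8: UPDATE e=21 (pending; pending now {e=21})
Final committed: {a=27, b=15, c=27, e=1}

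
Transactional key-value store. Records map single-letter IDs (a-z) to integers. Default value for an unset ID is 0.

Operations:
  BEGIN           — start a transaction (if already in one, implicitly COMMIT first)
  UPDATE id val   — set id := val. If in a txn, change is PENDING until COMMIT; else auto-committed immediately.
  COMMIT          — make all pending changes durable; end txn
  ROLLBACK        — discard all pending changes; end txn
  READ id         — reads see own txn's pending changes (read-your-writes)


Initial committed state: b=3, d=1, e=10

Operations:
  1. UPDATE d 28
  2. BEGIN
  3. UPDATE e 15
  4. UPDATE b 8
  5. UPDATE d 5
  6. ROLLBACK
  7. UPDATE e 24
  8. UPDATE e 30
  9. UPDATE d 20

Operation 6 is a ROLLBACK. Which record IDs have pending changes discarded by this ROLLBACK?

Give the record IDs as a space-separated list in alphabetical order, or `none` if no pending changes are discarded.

Answer: b d e

Derivation:
Initial committed: {b=3, d=1, e=10}
Op 1: UPDATE d=28 (auto-commit; committed d=28)
Op 2: BEGIN: in_txn=True, pending={}
Op 3: UPDATE e=15 (pending; pending now {e=15})
Op 4: UPDATE b=8 (pending; pending now {b=8, e=15})
Op 5: UPDATE d=5 (pending; pending now {b=8, d=5, e=15})
Op 6: ROLLBACK: discarded pending ['b', 'd', 'e']; in_txn=False
Op 7: UPDATE e=24 (auto-commit; committed e=24)
Op 8: UPDATE e=30 (auto-commit; committed e=30)
Op 9: UPDATE d=20 (auto-commit; committed d=20)
ROLLBACK at op 6 discards: ['b', 'd', 'e']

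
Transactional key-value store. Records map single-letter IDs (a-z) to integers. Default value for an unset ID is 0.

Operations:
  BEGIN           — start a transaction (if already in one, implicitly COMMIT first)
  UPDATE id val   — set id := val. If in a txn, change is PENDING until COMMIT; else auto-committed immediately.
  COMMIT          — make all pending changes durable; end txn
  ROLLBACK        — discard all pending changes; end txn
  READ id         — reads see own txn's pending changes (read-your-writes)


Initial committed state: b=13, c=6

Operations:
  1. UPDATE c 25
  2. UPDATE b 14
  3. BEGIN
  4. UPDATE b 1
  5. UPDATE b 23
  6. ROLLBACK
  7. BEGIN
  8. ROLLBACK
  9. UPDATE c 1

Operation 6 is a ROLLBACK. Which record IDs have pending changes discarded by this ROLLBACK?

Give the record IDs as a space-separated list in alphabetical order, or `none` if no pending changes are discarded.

Initial committed: {b=13, c=6}
Op 1: UPDATE c=25 (auto-commit; committed c=25)
Op 2: UPDATE b=14 (auto-commit; committed b=14)
Op 3: BEGIN: in_txn=True, pending={}
Op 4: UPDATE b=1 (pending; pending now {b=1})
Op 5: UPDATE b=23 (pending; pending now {b=23})
Op 6: ROLLBACK: discarded pending ['b']; in_txn=False
Op 7: BEGIN: in_txn=True, pending={}
Op 8: ROLLBACK: discarded pending []; in_txn=False
Op 9: UPDATE c=1 (auto-commit; committed c=1)
ROLLBACK at op 6 discards: ['b']

Answer: b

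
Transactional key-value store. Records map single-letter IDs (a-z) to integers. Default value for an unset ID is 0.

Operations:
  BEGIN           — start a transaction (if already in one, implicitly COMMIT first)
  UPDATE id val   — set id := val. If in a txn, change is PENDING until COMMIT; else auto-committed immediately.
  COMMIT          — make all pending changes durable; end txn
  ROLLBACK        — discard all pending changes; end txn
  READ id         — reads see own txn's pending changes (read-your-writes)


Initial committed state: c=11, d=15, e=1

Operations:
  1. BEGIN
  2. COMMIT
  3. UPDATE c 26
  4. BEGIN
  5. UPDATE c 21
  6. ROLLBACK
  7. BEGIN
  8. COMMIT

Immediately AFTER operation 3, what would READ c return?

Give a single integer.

Initial committed: {c=11, d=15, e=1}
Op 1: BEGIN: in_txn=True, pending={}
Op 2: COMMIT: merged [] into committed; committed now {c=11, d=15, e=1}
Op 3: UPDATE c=26 (auto-commit; committed c=26)
After op 3: visible(c) = 26 (pending={}, committed={c=26, d=15, e=1})

Answer: 26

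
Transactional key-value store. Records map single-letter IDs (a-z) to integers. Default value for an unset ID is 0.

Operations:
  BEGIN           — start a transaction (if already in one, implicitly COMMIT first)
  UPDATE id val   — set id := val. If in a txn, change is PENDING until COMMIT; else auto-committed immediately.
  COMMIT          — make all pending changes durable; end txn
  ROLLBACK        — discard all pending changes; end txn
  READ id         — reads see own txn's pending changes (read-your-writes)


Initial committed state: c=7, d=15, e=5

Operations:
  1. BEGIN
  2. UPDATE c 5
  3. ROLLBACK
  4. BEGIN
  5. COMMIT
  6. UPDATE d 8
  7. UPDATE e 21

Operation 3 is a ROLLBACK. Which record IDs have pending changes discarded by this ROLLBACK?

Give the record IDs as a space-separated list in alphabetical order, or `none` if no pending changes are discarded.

Answer: c

Derivation:
Initial committed: {c=7, d=15, e=5}
Op 1: BEGIN: in_txn=True, pending={}
Op 2: UPDATE c=5 (pending; pending now {c=5})
Op 3: ROLLBACK: discarded pending ['c']; in_txn=False
Op 4: BEGIN: in_txn=True, pending={}
Op 5: COMMIT: merged [] into committed; committed now {c=7, d=15, e=5}
Op 6: UPDATE d=8 (auto-commit; committed d=8)
Op 7: UPDATE e=21 (auto-commit; committed e=21)
ROLLBACK at op 3 discards: ['c']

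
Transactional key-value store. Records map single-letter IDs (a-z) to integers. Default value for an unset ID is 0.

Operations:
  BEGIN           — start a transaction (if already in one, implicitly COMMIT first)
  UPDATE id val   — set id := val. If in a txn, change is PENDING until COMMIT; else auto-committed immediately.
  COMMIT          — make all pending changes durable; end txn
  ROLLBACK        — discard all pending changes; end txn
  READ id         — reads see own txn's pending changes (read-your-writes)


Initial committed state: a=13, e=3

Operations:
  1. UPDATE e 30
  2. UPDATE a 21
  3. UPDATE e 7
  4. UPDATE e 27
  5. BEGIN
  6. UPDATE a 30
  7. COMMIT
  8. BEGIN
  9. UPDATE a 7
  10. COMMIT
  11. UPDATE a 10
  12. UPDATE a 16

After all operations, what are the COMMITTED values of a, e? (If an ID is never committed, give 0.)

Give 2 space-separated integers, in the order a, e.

Answer: 16 27

Derivation:
Initial committed: {a=13, e=3}
Op 1: UPDATE e=30 (auto-commit; committed e=30)
Op 2: UPDATE a=21 (auto-commit; committed a=21)
Op 3: UPDATE e=7 (auto-commit; committed e=7)
Op 4: UPDATE e=27 (auto-commit; committed e=27)
Op 5: BEGIN: in_txn=True, pending={}
Op 6: UPDATE a=30 (pending; pending now {a=30})
Op 7: COMMIT: merged ['a'] into committed; committed now {a=30, e=27}
Op 8: BEGIN: in_txn=True, pending={}
Op 9: UPDATE a=7 (pending; pending now {a=7})
Op 10: COMMIT: merged ['a'] into committed; committed now {a=7, e=27}
Op 11: UPDATE a=10 (auto-commit; committed a=10)
Op 12: UPDATE a=16 (auto-commit; committed a=16)
Final committed: {a=16, e=27}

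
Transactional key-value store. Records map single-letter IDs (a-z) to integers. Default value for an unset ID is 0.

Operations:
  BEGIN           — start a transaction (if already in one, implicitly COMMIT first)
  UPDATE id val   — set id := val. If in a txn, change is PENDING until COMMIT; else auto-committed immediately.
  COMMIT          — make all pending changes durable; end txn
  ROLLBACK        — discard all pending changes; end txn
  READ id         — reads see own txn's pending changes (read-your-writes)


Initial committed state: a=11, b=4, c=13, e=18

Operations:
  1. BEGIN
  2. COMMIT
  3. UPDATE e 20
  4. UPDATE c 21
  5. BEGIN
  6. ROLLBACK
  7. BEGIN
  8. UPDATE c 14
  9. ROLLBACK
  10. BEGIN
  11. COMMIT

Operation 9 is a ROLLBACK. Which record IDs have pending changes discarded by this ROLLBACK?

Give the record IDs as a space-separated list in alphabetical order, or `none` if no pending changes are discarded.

Answer: c

Derivation:
Initial committed: {a=11, b=4, c=13, e=18}
Op 1: BEGIN: in_txn=True, pending={}
Op 2: COMMIT: merged [] into committed; committed now {a=11, b=4, c=13, e=18}
Op 3: UPDATE e=20 (auto-commit; committed e=20)
Op 4: UPDATE c=21 (auto-commit; committed c=21)
Op 5: BEGIN: in_txn=True, pending={}
Op 6: ROLLBACK: discarded pending []; in_txn=False
Op 7: BEGIN: in_txn=True, pending={}
Op 8: UPDATE c=14 (pending; pending now {c=14})
Op 9: ROLLBACK: discarded pending ['c']; in_txn=False
Op 10: BEGIN: in_txn=True, pending={}
Op 11: COMMIT: merged [] into committed; committed now {a=11, b=4, c=21, e=20}
ROLLBACK at op 9 discards: ['c']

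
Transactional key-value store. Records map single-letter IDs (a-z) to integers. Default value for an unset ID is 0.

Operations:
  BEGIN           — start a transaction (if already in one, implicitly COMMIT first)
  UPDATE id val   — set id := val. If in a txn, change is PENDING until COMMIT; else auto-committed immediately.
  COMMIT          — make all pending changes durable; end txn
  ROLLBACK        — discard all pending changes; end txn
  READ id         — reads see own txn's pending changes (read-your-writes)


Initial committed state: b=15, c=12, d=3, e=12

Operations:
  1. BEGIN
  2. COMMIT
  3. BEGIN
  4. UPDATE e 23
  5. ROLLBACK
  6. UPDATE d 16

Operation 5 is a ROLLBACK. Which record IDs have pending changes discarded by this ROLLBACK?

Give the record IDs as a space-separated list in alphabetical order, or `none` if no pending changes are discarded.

Initial committed: {b=15, c=12, d=3, e=12}
Op 1: BEGIN: in_txn=True, pending={}
Op 2: COMMIT: merged [] into committed; committed now {b=15, c=12, d=3, e=12}
Op 3: BEGIN: in_txn=True, pending={}
Op 4: UPDATE e=23 (pending; pending now {e=23})
Op 5: ROLLBACK: discarded pending ['e']; in_txn=False
Op 6: UPDATE d=16 (auto-commit; committed d=16)
ROLLBACK at op 5 discards: ['e']

Answer: e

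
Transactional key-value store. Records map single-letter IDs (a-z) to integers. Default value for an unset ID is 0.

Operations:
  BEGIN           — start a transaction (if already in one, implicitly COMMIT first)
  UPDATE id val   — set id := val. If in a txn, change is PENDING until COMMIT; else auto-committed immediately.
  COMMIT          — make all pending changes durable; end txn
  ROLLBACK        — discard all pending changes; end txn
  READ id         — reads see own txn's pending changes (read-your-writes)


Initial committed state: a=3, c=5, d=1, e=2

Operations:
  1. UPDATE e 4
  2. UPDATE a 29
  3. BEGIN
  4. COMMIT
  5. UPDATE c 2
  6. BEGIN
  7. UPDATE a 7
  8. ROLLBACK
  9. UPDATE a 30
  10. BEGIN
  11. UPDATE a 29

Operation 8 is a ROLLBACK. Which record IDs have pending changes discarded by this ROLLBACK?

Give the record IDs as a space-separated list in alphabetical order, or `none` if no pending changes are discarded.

Answer: a

Derivation:
Initial committed: {a=3, c=5, d=1, e=2}
Op 1: UPDATE e=4 (auto-commit; committed e=4)
Op 2: UPDATE a=29 (auto-commit; committed a=29)
Op 3: BEGIN: in_txn=True, pending={}
Op 4: COMMIT: merged [] into committed; committed now {a=29, c=5, d=1, e=4}
Op 5: UPDATE c=2 (auto-commit; committed c=2)
Op 6: BEGIN: in_txn=True, pending={}
Op 7: UPDATE a=7 (pending; pending now {a=7})
Op 8: ROLLBACK: discarded pending ['a']; in_txn=False
Op 9: UPDATE a=30 (auto-commit; committed a=30)
Op 10: BEGIN: in_txn=True, pending={}
Op 11: UPDATE a=29 (pending; pending now {a=29})
ROLLBACK at op 8 discards: ['a']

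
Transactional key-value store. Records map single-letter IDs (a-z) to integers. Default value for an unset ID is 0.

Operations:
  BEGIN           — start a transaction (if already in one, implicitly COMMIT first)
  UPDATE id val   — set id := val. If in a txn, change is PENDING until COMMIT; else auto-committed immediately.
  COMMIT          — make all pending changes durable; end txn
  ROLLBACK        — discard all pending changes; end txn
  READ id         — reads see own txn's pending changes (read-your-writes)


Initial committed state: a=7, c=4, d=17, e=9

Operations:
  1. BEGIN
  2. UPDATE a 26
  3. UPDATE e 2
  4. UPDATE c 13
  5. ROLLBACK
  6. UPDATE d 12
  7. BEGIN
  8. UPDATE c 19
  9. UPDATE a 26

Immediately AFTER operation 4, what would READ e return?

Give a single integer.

Answer: 2

Derivation:
Initial committed: {a=7, c=4, d=17, e=9}
Op 1: BEGIN: in_txn=True, pending={}
Op 2: UPDATE a=26 (pending; pending now {a=26})
Op 3: UPDATE e=2 (pending; pending now {a=26, e=2})
Op 4: UPDATE c=13 (pending; pending now {a=26, c=13, e=2})
After op 4: visible(e) = 2 (pending={a=26, c=13, e=2}, committed={a=7, c=4, d=17, e=9})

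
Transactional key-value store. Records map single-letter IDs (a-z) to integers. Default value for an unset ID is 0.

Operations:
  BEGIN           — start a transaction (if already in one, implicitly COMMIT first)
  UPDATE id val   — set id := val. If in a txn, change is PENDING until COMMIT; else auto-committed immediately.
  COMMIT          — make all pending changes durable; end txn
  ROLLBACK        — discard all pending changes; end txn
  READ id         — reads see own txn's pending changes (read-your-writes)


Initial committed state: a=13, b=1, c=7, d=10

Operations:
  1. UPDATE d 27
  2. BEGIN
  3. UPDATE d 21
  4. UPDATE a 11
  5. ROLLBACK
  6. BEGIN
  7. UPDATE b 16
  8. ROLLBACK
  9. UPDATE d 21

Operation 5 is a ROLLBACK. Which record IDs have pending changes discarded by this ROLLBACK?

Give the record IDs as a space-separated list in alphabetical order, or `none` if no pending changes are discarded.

Answer: a d

Derivation:
Initial committed: {a=13, b=1, c=7, d=10}
Op 1: UPDATE d=27 (auto-commit; committed d=27)
Op 2: BEGIN: in_txn=True, pending={}
Op 3: UPDATE d=21 (pending; pending now {d=21})
Op 4: UPDATE a=11 (pending; pending now {a=11, d=21})
Op 5: ROLLBACK: discarded pending ['a', 'd']; in_txn=False
Op 6: BEGIN: in_txn=True, pending={}
Op 7: UPDATE b=16 (pending; pending now {b=16})
Op 8: ROLLBACK: discarded pending ['b']; in_txn=False
Op 9: UPDATE d=21 (auto-commit; committed d=21)
ROLLBACK at op 5 discards: ['a', 'd']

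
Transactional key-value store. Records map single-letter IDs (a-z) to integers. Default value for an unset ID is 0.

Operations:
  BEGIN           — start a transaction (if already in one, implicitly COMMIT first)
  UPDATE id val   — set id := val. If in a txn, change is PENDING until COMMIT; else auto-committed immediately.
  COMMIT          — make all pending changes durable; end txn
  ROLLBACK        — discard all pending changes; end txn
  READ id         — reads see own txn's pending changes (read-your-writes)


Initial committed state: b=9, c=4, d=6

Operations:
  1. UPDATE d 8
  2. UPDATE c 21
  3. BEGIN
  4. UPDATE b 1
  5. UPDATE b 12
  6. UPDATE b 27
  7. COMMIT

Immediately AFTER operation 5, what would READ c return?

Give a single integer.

Initial committed: {b=9, c=4, d=6}
Op 1: UPDATE d=8 (auto-commit; committed d=8)
Op 2: UPDATE c=21 (auto-commit; committed c=21)
Op 3: BEGIN: in_txn=True, pending={}
Op 4: UPDATE b=1 (pending; pending now {b=1})
Op 5: UPDATE b=12 (pending; pending now {b=12})
After op 5: visible(c) = 21 (pending={b=12}, committed={b=9, c=21, d=8})

Answer: 21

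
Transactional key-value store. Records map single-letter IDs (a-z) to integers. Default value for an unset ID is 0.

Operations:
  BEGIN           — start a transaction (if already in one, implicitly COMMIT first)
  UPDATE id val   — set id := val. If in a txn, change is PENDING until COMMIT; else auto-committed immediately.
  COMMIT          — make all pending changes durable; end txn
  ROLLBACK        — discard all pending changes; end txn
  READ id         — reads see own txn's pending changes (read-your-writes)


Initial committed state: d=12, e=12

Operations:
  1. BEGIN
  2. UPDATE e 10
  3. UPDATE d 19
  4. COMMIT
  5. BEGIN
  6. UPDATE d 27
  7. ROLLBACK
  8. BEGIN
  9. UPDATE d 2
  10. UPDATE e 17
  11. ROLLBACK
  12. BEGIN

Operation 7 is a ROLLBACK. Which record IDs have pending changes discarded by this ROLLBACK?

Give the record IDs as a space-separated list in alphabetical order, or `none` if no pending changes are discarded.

Initial committed: {d=12, e=12}
Op 1: BEGIN: in_txn=True, pending={}
Op 2: UPDATE e=10 (pending; pending now {e=10})
Op 3: UPDATE d=19 (pending; pending now {d=19, e=10})
Op 4: COMMIT: merged ['d', 'e'] into committed; committed now {d=19, e=10}
Op 5: BEGIN: in_txn=True, pending={}
Op 6: UPDATE d=27 (pending; pending now {d=27})
Op 7: ROLLBACK: discarded pending ['d']; in_txn=False
Op 8: BEGIN: in_txn=True, pending={}
Op 9: UPDATE d=2 (pending; pending now {d=2})
Op 10: UPDATE e=17 (pending; pending now {d=2, e=17})
Op 11: ROLLBACK: discarded pending ['d', 'e']; in_txn=False
Op 12: BEGIN: in_txn=True, pending={}
ROLLBACK at op 7 discards: ['d']

Answer: d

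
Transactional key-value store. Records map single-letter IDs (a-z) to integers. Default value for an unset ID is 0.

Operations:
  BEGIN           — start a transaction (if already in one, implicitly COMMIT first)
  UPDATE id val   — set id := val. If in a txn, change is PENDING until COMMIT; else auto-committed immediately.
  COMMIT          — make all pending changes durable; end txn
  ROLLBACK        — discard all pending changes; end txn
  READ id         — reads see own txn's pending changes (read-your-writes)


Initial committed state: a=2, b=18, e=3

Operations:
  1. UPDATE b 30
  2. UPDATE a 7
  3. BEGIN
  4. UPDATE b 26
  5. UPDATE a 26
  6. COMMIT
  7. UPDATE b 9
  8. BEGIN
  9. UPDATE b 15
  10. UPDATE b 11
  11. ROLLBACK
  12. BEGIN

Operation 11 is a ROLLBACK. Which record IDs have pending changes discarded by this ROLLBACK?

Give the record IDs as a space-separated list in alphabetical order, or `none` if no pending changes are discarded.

Answer: b

Derivation:
Initial committed: {a=2, b=18, e=3}
Op 1: UPDATE b=30 (auto-commit; committed b=30)
Op 2: UPDATE a=7 (auto-commit; committed a=7)
Op 3: BEGIN: in_txn=True, pending={}
Op 4: UPDATE b=26 (pending; pending now {b=26})
Op 5: UPDATE a=26 (pending; pending now {a=26, b=26})
Op 6: COMMIT: merged ['a', 'b'] into committed; committed now {a=26, b=26, e=3}
Op 7: UPDATE b=9 (auto-commit; committed b=9)
Op 8: BEGIN: in_txn=True, pending={}
Op 9: UPDATE b=15 (pending; pending now {b=15})
Op 10: UPDATE b=11 (pending; pending now {b=11})
Op 11: ROLLBACK: discarded pending ['b']; in_txn=False
Op 12: BEGIN: in_txn=True, pending={}
ROLLBACK at op 11 discards: ['b']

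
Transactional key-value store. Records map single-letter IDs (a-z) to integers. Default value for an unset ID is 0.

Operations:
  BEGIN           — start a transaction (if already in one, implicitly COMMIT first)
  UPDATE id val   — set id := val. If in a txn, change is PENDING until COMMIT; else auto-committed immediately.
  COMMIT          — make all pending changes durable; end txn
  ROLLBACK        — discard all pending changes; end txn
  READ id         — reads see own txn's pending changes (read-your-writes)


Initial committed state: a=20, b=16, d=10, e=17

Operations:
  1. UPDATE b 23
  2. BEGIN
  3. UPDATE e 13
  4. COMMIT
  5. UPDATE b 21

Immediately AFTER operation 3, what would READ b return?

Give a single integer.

Initial committed: {a=20, b=16, d=10, e=17}
Op 1: UPDATE b=23 (auto-commit; committed b=23)
Op 2: BEGIN: in_txn=True, pending={}
Op 3: UPDATE e=13 (pending; pending now {e=13})
After op 3: visible(b) = 23 (pending={e=13}, committed={a=20, b=23, d=10, e=17})

Answer: 23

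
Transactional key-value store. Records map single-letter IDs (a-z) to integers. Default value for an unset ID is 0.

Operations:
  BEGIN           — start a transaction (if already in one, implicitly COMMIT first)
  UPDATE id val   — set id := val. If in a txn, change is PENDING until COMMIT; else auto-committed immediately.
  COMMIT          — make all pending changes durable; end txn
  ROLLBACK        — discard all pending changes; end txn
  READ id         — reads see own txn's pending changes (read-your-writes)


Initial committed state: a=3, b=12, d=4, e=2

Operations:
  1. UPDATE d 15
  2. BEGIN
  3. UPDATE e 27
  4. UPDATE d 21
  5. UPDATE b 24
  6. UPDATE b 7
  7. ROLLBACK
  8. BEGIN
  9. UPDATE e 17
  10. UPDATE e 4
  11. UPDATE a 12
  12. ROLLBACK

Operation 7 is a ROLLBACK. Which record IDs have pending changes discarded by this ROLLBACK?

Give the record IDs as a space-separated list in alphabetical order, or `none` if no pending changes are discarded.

Answer: b d e

Derivation:
Initial committed: {a=3, b=12, d=4, e=2}
Op 1: UPDATE d=15 (auto-commit; committed d=15)
Op 2: BEGIN: in_txn=True, pending={}
Op 3: UPDATE e=27 (pending; pending now {e=27})
Op 4: UPDATE d=21 (pending; pending now {d=21, e=27})
Op 5: UPDATE b=24 (pending; pending now {b=24, d=21, e=27})
Op 6: UPDATE b=7 (pending; pending now {b=7, d=21, e=27})
Op 7: ROLLBACK: discarded pending ['b', 'd', 'e']; in_txn=False
Op 8: BEGIN: in_txn=True, pending={}
Op 9: UPDATE e=17 (pending; pending now {e=17})
Op 10: UPDATE e=4 (pending; pending now {e=4})
Op 11: UPDATE a=12 (pending; pending now {a=12, e=4})
Op 12: ROLLBACK: discarded pending ['a', 'e']; in_txn=False
ROLLBACK at op 7 discards: ['b', 'd', 'e']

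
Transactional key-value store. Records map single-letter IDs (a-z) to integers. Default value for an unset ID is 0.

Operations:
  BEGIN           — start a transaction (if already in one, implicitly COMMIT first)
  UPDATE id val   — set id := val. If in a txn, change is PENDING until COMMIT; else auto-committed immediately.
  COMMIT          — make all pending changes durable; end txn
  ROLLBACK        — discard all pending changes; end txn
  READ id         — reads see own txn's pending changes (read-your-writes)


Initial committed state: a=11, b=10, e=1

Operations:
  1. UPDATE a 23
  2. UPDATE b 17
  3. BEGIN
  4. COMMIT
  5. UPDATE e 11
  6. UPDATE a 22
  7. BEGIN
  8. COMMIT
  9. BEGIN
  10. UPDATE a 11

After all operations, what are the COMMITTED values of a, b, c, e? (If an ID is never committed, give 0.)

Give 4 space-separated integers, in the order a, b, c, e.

Answer: 22 17 0 11

Derivation:
Initial committed: {a=11, b=10, e=1}
Op 1: UPDATE a=23 (auto-commit; committed a=23)
Op 2: UPDATE b=17 (auto-commit; committed b=17)
Op 3: BEGIN: in_txn=True, pending={}
Op 4: COMMIT: merged [] into committed; committed now {a=23, b=17, e=1}
Op 5: UPDATE e=11 (auto-commit; committed e=11)
Op 6: UPDATE a=22 (auto-commit; committed a=22)
Op 7: BEGIN: in_txn=True, pending={}
Op 8: COMMIT: merged [] into committed; committed now {a=22, b=17, e=11}
Op 9: BEGIN: in_txn=True, pending={}
Op 10: UPDATE a=11 (pending; pending now {a=11})
Final committed: {a=22, b=17, e=11}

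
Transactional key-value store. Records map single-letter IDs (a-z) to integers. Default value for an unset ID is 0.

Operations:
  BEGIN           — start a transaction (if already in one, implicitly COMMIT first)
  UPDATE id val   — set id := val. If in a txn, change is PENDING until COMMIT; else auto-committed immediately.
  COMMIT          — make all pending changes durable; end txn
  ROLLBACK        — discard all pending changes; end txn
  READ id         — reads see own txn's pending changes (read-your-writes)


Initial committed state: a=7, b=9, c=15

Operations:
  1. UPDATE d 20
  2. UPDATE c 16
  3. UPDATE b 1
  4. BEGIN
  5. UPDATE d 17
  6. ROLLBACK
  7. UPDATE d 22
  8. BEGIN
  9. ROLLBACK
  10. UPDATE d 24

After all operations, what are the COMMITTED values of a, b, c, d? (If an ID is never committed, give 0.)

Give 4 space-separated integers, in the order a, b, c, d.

Answer: 7 1 16 24

Derivation:
Initial committed: {a=7, b=9, c=15}
Op 1: UPDATE d=20 (auto-commit; committed d=20)
Op 2: UPDATE c=16 (auto-commit; committed c=16)
Op 3: UPDATE b=1 (auto-commit; committed b=1)
Op 4: BEGIN: in_txn=True, pending={}
Op 5: UPDATE d=17 (pending; pending now {d=17})
Op 6: ROLLBACK: discarded pending ['d']; in_txn=False
Op 7: UPDATE d=22 (auto-commit; committed d=22)
Op 8: BEGIN: in_txn=True, pending={}
Op 9: ROLLBACK: discarded pending []; in_txn=False
Op 10: UPDATE d=24 (auto-commit; committed d=24)
Final committed: {a=7, b=1, c=16, d=24}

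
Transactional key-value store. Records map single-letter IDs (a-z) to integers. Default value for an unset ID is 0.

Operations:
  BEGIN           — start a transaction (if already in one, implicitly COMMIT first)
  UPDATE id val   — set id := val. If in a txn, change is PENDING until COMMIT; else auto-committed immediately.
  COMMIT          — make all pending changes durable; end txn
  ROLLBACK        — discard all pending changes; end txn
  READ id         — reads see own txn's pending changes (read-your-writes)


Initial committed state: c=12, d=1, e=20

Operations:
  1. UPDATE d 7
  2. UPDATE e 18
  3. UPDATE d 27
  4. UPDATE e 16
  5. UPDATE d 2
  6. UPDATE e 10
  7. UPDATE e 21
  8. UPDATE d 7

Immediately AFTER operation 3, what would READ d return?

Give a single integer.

Initial committed: {c=12, d=1, e=20}
Op 1: UPDATE d=7 (auto-commit; committed d=7)
Op 2: UPDATE e=18 (auto-commit; committed e=18)
Op 3: UPDATE d=27 (auto-commit; committed d=27)
After op 3: visible(d) = 27 (pending={}, committed={c=12, d=27, e=18})

Answer: 27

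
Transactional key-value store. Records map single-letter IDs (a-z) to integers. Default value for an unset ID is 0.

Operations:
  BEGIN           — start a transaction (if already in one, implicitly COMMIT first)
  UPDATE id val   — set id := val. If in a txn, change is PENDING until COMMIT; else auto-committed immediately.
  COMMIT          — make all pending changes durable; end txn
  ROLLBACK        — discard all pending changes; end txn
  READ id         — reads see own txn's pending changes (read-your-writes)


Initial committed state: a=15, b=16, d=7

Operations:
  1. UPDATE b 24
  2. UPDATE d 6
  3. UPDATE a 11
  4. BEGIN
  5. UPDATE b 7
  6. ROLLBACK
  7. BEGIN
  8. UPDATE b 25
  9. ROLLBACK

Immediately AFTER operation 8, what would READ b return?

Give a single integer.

Answer: 25

Derivation:
Initial committed: {a=15, b=16, d=7}
Op 1: UPDATE b=24 (auto-commit; committed b=24)
Op 2: UPDATE d=6 (auto-commit; committed d=6)
Op 3: UPDATE a=11 (auto-commit; committed a=11)
Op 4: BEGIN: in_txn=True, pending={}
Op 5: UPDATE b=7 (pending; pending now {b=7})
Op 6: ROLLBACK: discarded pending ['b']; in_txn=False
Op 7: BEGIN: in_txn=True, pending={}
Op 8: UPDATE b=25 (pending; pending now {b=25})
After op 8: visible(b) = 25 (pending={b=25}, committed={a=11, b=24, d=6})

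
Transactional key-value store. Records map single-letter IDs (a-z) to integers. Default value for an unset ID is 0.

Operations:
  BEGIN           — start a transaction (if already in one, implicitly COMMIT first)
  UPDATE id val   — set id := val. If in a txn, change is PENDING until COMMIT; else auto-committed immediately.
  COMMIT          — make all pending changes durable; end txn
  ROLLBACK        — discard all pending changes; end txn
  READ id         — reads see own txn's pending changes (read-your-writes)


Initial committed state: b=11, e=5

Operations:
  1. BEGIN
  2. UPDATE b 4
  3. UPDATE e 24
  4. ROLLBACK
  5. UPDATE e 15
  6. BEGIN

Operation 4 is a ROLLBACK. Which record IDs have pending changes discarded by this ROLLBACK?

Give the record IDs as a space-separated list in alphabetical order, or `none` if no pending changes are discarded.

Answer: b e

Derivation:
Initial committed: {b=11, e=5}
Op 1: BEGIN: in_txn=True, pending={}
Op 2: UPDATE b=4 (pending; pending now {b=4})
Op 3: UPDATE e=24 (pending; pending now {b=4, e=24})
Op 4: ROLLBACK: discarded pending ['b', 'e']; in_txn=False
Op 5: UPDATE e=15 (auto-commit; committed e=15)
Op 6: BEGIN: in_txn=True, pending={}
ROLLBACK at op 4 discards: ['b', 'e']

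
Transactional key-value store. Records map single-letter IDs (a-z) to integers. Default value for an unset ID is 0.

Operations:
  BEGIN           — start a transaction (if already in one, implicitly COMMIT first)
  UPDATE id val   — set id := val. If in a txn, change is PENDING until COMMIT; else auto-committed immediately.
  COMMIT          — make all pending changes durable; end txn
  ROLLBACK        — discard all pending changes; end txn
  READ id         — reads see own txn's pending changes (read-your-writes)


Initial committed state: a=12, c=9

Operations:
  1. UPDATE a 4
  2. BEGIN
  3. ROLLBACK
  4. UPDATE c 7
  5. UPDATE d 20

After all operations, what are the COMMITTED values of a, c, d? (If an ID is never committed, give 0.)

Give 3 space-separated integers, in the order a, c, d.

Initial committed: {a=12, c=9}
Op 1: UPDATE a=4 (auto-commit; committed a=4)
Op 2: BEGIN: in_txn=True, pending={}
Op 3: ROLLBACK: discarded pending []; in_txn=False
Op 4: UPDATE c=7 (auto-commit; committed c=7)
Op 5: UPDATE d=20 (auto-commit; committed d=20)
Final committed: {a=4, c=7, d=20}

Answer: 4 7 20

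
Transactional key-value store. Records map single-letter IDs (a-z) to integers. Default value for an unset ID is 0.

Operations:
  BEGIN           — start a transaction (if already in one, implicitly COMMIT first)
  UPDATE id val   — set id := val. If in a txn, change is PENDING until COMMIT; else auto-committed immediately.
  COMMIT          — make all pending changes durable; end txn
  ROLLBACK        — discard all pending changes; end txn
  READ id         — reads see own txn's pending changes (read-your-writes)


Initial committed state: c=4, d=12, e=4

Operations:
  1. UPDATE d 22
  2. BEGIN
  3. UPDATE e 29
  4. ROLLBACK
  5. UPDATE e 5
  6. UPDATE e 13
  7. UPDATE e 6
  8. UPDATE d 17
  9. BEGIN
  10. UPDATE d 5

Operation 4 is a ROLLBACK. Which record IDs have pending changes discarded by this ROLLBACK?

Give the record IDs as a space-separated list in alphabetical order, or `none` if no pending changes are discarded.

Answer: e

Derivation:
Initial committed: {c=4, d=12, e=4}
Op 1: UPDATE d=22 (auto-commit; committed d=22)
Op 2: BEGIN: in_txn=True, pending={}
Op 3: UPDATE e=29 (pending; pending now {e=29})
Op 4: ROLLBACK: discarded pending ['e']; in_txn=False
Op 5: UPDATE e=5 (auto-commit; committed e=5)
Op 6: UPDATE e=13 (auto-commit; committed e=13)
Op 7: UPDATE e=6 (auto-commit; committed e=6)
Op 8: UPDATE d=17 (auto-commit; committed d=17)
Op 9: BEGIN: in_txn=True, pending={}
Op 10: UPDATE d=5 (pending; pending now {d=5})
ROLLBACK at op 4 discards: ['e']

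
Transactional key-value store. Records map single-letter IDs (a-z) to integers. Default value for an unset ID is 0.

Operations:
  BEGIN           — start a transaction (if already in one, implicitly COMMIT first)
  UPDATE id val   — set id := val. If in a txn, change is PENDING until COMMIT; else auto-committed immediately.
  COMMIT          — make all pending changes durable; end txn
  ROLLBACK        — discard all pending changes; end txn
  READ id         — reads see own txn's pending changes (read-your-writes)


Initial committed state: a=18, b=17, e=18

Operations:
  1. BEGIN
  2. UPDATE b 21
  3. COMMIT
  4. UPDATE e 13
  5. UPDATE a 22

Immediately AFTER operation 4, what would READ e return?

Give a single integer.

Initial committed: {a=18, b=17, e=18}
Op 1: BEGIN: in_txn=True, pending={}
Op 2: UPDATE b=21 (pending; pending now {b=21})
Op 3: COMMIT: merged ['b'] into committed; committed now {a=18, b=21, e=18}
Op 4: UPDATE e=13 (auto-commit; committed e=13)
After op 4: visible(e) = 13 (pending={}, committed={a=18, b=21, e=13})

Answer: 13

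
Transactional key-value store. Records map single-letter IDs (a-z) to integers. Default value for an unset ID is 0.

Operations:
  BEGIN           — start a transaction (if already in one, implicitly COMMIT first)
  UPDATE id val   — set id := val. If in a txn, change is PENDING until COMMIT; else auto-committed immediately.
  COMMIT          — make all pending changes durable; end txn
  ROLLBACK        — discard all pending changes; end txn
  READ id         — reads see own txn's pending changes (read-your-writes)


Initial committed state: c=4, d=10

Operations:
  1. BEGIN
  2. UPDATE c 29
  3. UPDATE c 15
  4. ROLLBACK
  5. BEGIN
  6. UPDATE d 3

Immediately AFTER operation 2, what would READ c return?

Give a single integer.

Initial committed: {c=4, d=10}
Op 1: BEGIN: in_txn=True, pending={}
Op 2: UPDATE c=29 (pending; pending now {c=29})
After op 2: visible(c) = 29 (pending={c=29}, committed={c=4, d=10})

Answer: 29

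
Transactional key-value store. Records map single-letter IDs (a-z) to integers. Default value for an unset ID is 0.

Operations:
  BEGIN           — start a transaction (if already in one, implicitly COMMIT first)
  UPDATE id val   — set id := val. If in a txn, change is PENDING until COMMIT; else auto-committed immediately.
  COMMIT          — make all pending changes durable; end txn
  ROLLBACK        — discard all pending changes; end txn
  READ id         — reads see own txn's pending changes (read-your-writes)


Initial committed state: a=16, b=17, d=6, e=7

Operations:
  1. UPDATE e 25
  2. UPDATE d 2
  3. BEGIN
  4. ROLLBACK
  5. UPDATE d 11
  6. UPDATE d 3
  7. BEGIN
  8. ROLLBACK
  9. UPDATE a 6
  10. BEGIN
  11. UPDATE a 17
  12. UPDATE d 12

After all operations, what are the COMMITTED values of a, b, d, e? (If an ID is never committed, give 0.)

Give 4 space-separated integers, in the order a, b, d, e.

Answer: 6 17 3 25

Derivation:
Initial committed: {a=16, b=17, d=6, e=7}
Op 1: UPDATE e=25 (auto-commit; committed e=25)
Op 2: UPDATE d=2 (auto-commit; committed d=2)
Op 3: BEGIN: in_txn=True, pending={}
Op 4: ROLLBACK: discarded pending []; in_txn=False
Op 5: UPDATE d=11 (auto-commit; committed d=11)
Op 6: UPDATE d=3 (auto-commit; committed d=3)
Op 7: BEGIN: in_txn=True, pending={}
Op 8: ROLLBACK: discarded pending []; in_txn=False
Op 9: UPDATE a=6 (auto-commit; committed a=6)
Op 10: BEGIN: in_txn=True, pending={}
Op 11: UPDATE a=17 (pending; pending now {a=17})
Op 12: UPDATE d=12 (pending; pending now {a=17, d=12})
Final committed: {a=6, b=17, d=3, e=25}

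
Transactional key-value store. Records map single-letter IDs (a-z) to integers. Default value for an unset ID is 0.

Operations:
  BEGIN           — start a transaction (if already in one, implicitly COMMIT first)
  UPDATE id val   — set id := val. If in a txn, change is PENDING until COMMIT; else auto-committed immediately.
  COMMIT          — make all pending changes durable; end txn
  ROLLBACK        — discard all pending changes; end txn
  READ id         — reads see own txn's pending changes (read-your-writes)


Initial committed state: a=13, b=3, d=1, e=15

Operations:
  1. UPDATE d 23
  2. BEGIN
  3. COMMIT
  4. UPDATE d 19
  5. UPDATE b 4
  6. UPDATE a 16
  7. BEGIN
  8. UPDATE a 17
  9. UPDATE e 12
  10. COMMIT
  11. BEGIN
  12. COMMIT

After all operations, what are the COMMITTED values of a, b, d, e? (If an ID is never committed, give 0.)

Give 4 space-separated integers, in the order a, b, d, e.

Answer: 17 4 19 12

Derivation:
Initial committed: {a=13, b=3, d=1, e=15}
Op 1: UPDATE d=23 (auto-commit; committed d=23)
Op 2: BEGIN: in_txn=True, pending={}
Op 3: COMMIT: merged [] into committed; committed now {a=13, b=3, d=23, e=15}
Op 4: UPDATE d=19 (auto-commit; committed d=19)
Op 5: UPDATE b=4 (auto-commit; committed b=4)
Op 6: UPDATE a=16 (auto-commit; committed a=16)
Op 7: BEGIN: in_txn=True, pending={}
Op 8: UPDATE a=17 (pending; pending now {a=17})
Op 9: UPDATE e=12 (pending; pending now {a=17, e=12})
Op 10: COMMIT: merged ['a', 'e'] into committed; committed now {a=17, b=4, d=19, e=12}
Op 11: BEGIN: in_txn=True, pending={}
Op 12: COMMIT: merged [] into committed; committed now {a=17, b=4, d=19, e=12}
Final committed: {a=17, b=4, d=19, e=12}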